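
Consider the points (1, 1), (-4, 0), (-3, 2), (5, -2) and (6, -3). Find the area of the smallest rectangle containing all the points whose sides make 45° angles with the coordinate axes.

In coordinates u = x + y, v = x − y the rectangle is axis-aligned; the map (x,y)→(u,v) scales areas by 2.
u-values: 2, -4, -1, 3, 3; range = 3 − (-4) = 7.
v-values: 0, -4, -5, 7, 9; range = 9 − (-5) = 14.
Area = (7 × 14) / 2 = 49.

49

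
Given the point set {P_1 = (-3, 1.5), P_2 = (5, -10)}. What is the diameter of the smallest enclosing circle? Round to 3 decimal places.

14.009

The smallest circle enclosing two points has them as diameter endpoints.
Centre = midpoint = (1, -4.25); r² = |P_1P_2|²/4 = 196.25/4 = 49.0625.
Diameter = 2r = 2√(49.0625) ≈ 14.009.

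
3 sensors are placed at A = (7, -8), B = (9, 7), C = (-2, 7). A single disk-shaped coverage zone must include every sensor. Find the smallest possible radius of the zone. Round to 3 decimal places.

Side lengths²: AB² = 229, AC² = 306, BC² = 121.
Since AC² = 306 < 229 + 121 = 350, the triangle is acute, so the smallest enclosing circle is the circumcircle.
Circumcentre = (3.5, 0.1), r² = 77.86.
r = √(77.86) ≈ 8.824.

8.824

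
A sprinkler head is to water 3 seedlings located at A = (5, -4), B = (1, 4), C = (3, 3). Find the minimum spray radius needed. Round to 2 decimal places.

Side lengths²: AB² = 80, AC² = 53, BC² = 5.
Since AB² = 80 ≥ 53 + 5 = 58, the angle opposite AB is not acute, so the smallest enclosing circle has AB as diameter.
Centre = midpoint of AB = (3, 0), r² = 80/4 = 20.
r = √20 ≈ 4.47.

4.47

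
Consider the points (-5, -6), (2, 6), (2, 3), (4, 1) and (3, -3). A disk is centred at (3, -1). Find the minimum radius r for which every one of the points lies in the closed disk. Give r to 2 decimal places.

The required radius is the distance from (3, -1) to the farthest point.
Squared distances: 89, 50, 17, 5, 4.
Maximum is 89, attained at (-5, -6).
r = √89 ≈ 9.43.

9.43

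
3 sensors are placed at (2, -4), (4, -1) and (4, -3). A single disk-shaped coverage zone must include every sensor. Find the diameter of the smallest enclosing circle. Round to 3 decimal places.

Call the three points A, B, C in the order given.
Side lengths²: AB² = 13, AC² = 5, BC² = 4.
Since AB² = 13 ≥ 5 + 4 = 9, the angle opposite AB is not acute, so the smallest enclosing circle has AB as diameter.
Centre = midpoint of AB = (3, -2.5), r² = 13/4 = 3.25.
Diameter = 2r = 2√(3.25) ≈ 3.606.

3.606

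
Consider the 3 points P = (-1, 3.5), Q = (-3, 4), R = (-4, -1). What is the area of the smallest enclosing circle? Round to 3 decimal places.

Side lengths²: PQ² = 4.25, PR² = 29.25, QR² = 26.
Since PR² = 29.25 < 26 + 4.25 = 30.25, the triangle is acute, so the smallest enclosing circle is the circumcircle.
Circumcentre = (-73/28, 37/28), r² = 2873/392.
Area = π·r² = π·2873/392 ≈ 23.025.

23.025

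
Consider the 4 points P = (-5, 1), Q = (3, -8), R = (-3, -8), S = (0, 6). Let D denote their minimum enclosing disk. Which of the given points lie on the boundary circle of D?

Q, R, S

By Welzl's lemma the MEC is supported by two points (diametrically opposite) or three points (on a circumcircle).
The minimum enclosing circle is determined by three boundary points: Q, R, S.
Their circumcentre is (0, -37/28) with r² = 42025/784.
The farthest remaining point P is at distance² 23825/784 ≤ 42025/784.
The points at distance exactly r from the centre are Q, R, S — 3 points.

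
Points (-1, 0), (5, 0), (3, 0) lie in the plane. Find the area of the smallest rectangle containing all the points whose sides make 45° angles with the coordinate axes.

18

In coordinates u = x + y, v = x − y the rectangle is axis-aligned; the map (x,y)→(u,v) scales areas by 2.
u-values: -1, 5, 3; range = 5 − (-1) = 6.
v-values: -1, 5, 3; range = 5 − (-1) = 6.
Area = (6 × 6) / 2 = 18.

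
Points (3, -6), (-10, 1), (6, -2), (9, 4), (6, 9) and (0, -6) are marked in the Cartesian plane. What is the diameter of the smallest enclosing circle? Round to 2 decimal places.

The farthest pair is (-10, 1)–(9, 4) with squared distance 370. The circle on this segment as diameter has centre (-0.5, 2.5) and r² = 370/4 = 92.5.
Check (3, -6): distance² to centre = 84.5 ≤ 92.5, so it lies inside.
All remaining points lie in this disk, and no smaller disk contains both endpoints, so this is the minimum enclosing circle.
Diameter = 2r = 2√(92.5) ≈ 19.24.

19.24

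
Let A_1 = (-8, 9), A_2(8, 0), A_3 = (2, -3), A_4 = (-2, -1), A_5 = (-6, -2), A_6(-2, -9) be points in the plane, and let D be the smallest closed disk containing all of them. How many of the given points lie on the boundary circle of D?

The minimum enclosing circle is determined by three boundary points: A_1, A_2, A_6.
Their circumcentre is (-51/26, 79/78) with r² = 304985/3042.
The farthest remaining point A_3 is at distance² 96725/3042 ≤ 304985/3042.
The points at distance exactly r from the centre are A_1, A_2, A_6 — 3 points.

3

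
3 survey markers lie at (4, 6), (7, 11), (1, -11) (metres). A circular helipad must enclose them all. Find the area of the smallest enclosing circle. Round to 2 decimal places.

408.41

Call the three points A, B, C in the order given.
Side lengths²: AB² = 34, AC² = 298, BC² = 520.
Since BC² = 520 ≥ 298 + 34 = 332, the angle opposite BC is not acute, so the smallest enclosing circle has BC as diameter.
Centre = midpoint of BC = (4, 0), r² = 520/4 = 130.
Area = π·r² = π·130 ≈ 408.41.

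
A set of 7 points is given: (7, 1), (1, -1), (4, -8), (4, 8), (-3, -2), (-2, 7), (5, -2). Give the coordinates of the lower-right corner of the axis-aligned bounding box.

x-range [-3, 7], y-range [-8, 8].
The lower-right corner is (7, -8).

(7, -8)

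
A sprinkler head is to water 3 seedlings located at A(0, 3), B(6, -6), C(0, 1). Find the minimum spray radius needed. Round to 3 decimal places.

Side lengths²: AB² = 117, AC² = 4, BC² = 85.
Since AB² = 117 ≥ 85 + 4 = 89, the angle opposite AB is not acute, so the smallest enclosing circle has AB as diameter.
Centre = midpoint of AB = (3, -1.5), r² = 117/4 = 29.25.
r = √(29.25) ≈ 5.408.

5.408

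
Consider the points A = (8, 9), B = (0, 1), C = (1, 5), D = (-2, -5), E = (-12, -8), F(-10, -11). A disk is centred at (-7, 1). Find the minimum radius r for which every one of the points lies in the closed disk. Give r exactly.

The required radius is the distance from (-7, 1) to the farthest point.
Squared distances: 289, 49, 80, 61, 106, 153.
Maximum is 289, attained at A.
r = √289 = 17.

17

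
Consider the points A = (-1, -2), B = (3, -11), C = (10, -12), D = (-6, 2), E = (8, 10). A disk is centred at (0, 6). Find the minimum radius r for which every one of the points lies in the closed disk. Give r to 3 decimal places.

20.591

The required radius is the distance from (0, 6) to the farthest point.
Squared distances: 65, 298, 424, 52, 80.
Maximum is 424, attained at C.
r = √424 ≈ 20.591.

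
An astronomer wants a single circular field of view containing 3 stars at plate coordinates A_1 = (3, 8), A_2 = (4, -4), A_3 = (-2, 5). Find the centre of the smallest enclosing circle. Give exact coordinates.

Side lengths²: A_1A_2² = 145, A_1A_3² = 34, A_2A_3² = 117.
Since A_1A_2² = 145 < 117 + 34 = 151, the triangle is acute, so the smallest enclosing circle is the circumcircle.
Circumcentre = (45/14, 83/42), r² = 32045/882.
Centre = (45/14, 83/42).

(45/14, 83/42)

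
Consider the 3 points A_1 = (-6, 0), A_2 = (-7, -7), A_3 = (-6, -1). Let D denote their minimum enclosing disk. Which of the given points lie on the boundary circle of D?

A_1, A_2

Side lengths²: A_1A_2² = 50, A_1A_3² = 1, A_2A_3² = 37.
Since A_1A_2² = 50 ≥ 37 + 1 = 38, the angle opposite A_1A_2 is not acute, so the smallest enclosing circle has A_1A_2 as diameter.
Centre = midpoint of A_1A_2 = (-6.5, -3.5), r² = 50/4 = 12.5.
The points at distance exactly r from the centre are A_1, A_2 — 2 points.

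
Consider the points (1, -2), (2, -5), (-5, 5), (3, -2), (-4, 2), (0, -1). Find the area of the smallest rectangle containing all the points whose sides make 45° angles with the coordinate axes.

In coordinates u = x + y, v = x − y the rectangle is axis-aligned; the map (x,y)→(u,v) scales areas by 2.
u-values: -1, -3, 0, 1, -2, -1; range = 1 − (-3) = 4.
v-values: 3, 7, -10, 5, -6, 1; range = 7 − (-10) = 17.
Area = (4 × 17) / 2 = 34.

34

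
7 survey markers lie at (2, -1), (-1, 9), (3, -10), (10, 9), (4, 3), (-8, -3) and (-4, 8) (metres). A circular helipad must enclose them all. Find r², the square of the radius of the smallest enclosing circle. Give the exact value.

The minimum enclosing circle is determined by three boundary points: (3, -10), (10, 9), (-8, -3).
Their circumcentre is (99/43, 45/43) with r² = 226525/1849.
The farthest remaining point (-4, 8) is at distance² 162842/1849 ≤ 226525/1849.

226525/1849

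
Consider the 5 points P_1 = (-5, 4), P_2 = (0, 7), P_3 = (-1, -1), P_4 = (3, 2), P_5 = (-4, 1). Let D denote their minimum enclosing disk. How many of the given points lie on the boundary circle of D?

The minimum enclosing circle of a finite set is fixed by two of the points (as a diameter) or three (as a circumcircle).
The farthest pair is P_1–P_4 with squared distance 68. The circle on this segment as diameter has centre (-1, 3) and r² = 68/4 = 17.
Check P_2: distance² to centre = 17 ≤ 17, so it lies inside.
All remaining points lie in this disk, and no smaller disk contains both endpoints, so this is the minimum enclosing circle.
The points at distance exactly r from the centre are P_1, P_2, P_4 — 3 points.

3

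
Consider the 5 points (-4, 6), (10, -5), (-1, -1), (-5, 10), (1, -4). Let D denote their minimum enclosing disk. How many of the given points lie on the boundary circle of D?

2

The farthest pair is (10, -5)–(-5, 10) with squared distance 450. The circle on this segment as diameter has centre (2.5, 2.5) and r² = 450/4 = 112.5.
Check (-4, 6): distance² to centre = 54.5 ≤ 112.5, so it lies inside.
All remaining points lie in this disk, and no smaller disk contains both endpoints, so this is the minimum enclosing circle.
The points at distance exactly r from the centre are (10, -5), (-5, 10) — 2 points.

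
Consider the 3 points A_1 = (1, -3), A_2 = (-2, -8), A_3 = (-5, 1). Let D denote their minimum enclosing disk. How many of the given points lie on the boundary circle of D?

Side lengths²: A_1A_2² = 34, A_1A_3² = 52, A_2A_3² = 90.
Since A_2A_3² = 90 ≥ 52 + 34 = 86, the angle opposite A_2A_3 is not acute, so the smallest enclosing circle has A_2A_3 as diameter.
Centre = midpoint of A_2A_3 = (-3.5, -3.5), r² = 90/4 = 22.5.
The points at distance exactly r from the centre are A_2, A_3 — 2 points.

2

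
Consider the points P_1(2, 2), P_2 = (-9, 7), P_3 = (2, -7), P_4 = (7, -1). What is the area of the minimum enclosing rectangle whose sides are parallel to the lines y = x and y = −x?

137.5

In coordinates u = x + y, v = x − y the rectangle is axis-aligned; the map (x,y)→(u,v) scales areas by 2.
u-values: 4, -2, -5, 6; range = 6 − (-5) = 11.
v-values: 0, -16, 9, 8; range = 9 − (-16) = 25.
Area = (11 × 25) / 2 = 137.5.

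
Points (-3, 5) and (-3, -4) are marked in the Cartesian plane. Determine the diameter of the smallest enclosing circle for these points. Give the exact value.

9

The smallest circle enclosing two points has them as diameter endpoints.
Centre = midpoint = (-3, 0.5); r² = |(-3, 5)−(-3, -4)|²/4 = 81/4 = 20.25.
Diameter = 2r = 2√(20.25) = 9.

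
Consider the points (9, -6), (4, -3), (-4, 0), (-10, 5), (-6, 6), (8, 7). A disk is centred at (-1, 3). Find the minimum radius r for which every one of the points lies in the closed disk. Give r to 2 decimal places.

13.45

The required radius is the distance from (-1, 3) to the farthest point.
Squared distances: 181, 61, 18, 85, 34, 97.
Maximum is 181, attained at (9, -6).
r = √181 ≈ 13.45.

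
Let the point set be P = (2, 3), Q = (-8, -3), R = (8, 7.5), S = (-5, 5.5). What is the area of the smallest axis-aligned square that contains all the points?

256

The bounding box has width 16 and height 10.5.
An axis-aligned square enclosing the set must have side ≥ max(width, height).
So the minimum side is max(16, 10.5) = 16.
Area = 16² = 256.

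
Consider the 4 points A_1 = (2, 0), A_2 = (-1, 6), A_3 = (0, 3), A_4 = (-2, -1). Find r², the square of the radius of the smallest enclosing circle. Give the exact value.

The minimum enclosing circle is determined by three boundary points: A_1, A_2, A_4.
Their circumcentre is (-13/18, 43/18) with r² = 2125/162.
The farthest remaining point A_3 is at distance² 145/162 ≤ 2125/162.

2125/162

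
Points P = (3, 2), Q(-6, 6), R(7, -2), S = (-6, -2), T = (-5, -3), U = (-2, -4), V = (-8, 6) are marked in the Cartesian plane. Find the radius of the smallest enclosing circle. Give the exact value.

A smallest enclosing disk is always determined by at most three of the input points on its boundary.
The farthest pair is R–V with squared distance 289. The circle on this segment as diameter has centre (-0.5, 2) and r² = 289/4 = 72.25.
Check P: distance² to centre = 12.25 ≤ 72.25, so it lies inside.
All remaining points lie in this disk, and no smaller disk contains both endpoints, so this is the minimum enclosing circle.
r = √(72.25) = 8.5.

8.5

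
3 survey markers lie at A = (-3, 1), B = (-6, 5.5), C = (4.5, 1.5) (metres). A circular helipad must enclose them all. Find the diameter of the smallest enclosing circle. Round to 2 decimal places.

Side lengths²: AB² = 29.25, AC² = 56.5, BC² = 126.25.
Since BC² = 126.25 ≥ 56.5 + 29.25 = 85.75, the angle opposite BC is not acute, so the smallest enclosing circle has BC as diameter.
Centre = midpoint of BC = (-0.75, 3.5), r² = 126.25/4 = 31.5625.
Diameter = 2r = 2√(31.5625) ≈ 11.24.

11.24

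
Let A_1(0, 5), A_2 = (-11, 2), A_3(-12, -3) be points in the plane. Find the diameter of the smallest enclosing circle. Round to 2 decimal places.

14.42

Side lengths²: A_1A_2² = 130, A_1A_3² = 208, A_2A_3² = 26.
Since A_1A_3² = 208 ≥ 130 + 26 = 156, the angle opposite A_1A_3 is not acute, so the smallest enclosing circle has A_1A_3 as diameter.
Centre = midpoint of A_1A_3 = (-6, 1), r² = 208/4 = 52.
Diameter = 2r = 2√52 ≈ 14.42.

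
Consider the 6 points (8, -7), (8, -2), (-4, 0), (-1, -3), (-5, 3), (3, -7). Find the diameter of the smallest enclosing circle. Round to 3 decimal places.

A smallest enclosing disk is always determined by at most three of the input points on its boundary.
The farthest pair is (8, -7)–(-5, 3) with squared distance 269. The circle on this segment as diameter has centre (1.5, -2) and r² = 269/4 = 67.25.
Check (8, -2): distance² to centre = 42.25 ≤ 67.25, so it lies inside.
All remaining points lie in this disk, and no smaller disk contains both endpoints, so this is the minimum enclosing circle.
Diameter = 2r = 2√(67.25) ≈ 16.401.

16.401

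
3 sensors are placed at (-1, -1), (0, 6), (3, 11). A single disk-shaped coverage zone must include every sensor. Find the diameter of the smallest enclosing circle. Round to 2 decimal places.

12.65

Call the three points A, B, C in the order given.
Side lengths²: AB² = 50, AC² = 160, BC² = 34.
Since AC² = 160 ≥ 50 + 34 = 84, the angle opposite AC is not acute, so the smallest enclosing circle has AC as diameter.
Centre = midpoint of AC = (1, 5), r² = 160/4 = 40.
Diameter = 2r = 2√40 ≈ 12.65.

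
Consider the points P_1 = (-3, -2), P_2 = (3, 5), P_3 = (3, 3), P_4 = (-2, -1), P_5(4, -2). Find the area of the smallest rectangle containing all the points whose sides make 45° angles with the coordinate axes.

52

In coordinates u = x + y, v = x − y the rectangle is axis-aligned; the map (x,y)→(u,v) scales areas by 2.
u-values: -5, 8, 6, -3, 2; range = 8 − (-5) = 13.
v-values: -1, -2, 0, -1, 6; range = 6 − (-2) = 8.
Area = (13 × 8) / 2 = 52.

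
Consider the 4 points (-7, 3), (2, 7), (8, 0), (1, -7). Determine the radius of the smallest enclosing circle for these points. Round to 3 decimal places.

The minimum enclosing circle of a finite set is fixed by two of the points (as a diameter) or three (as a circumcircle).
The minimum enclosing circle is determined by three boundary points: (-7, 3), (8, 0), (1, -7).
Their circumcentre is (1/3, 2/3) with r² = 533/9.
The farthest remaining point (2, 7) is at distance² 386/9 ≤ 533/9.
r = √(533/9) ≈ 7.696.

7.696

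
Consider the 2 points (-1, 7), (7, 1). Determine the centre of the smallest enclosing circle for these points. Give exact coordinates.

The smallest circle enclosing two points has them as diameter endpoints.
Centre = midpoint = (3, 4); r² = |(-1, 7)−(7, 1)|²/4 = 100/4 = 25.
Centre = (3, 4).

(3, 4)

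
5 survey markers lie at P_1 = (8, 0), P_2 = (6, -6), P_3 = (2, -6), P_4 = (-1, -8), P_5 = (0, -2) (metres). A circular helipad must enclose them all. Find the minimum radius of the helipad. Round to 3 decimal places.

A smallest enclosing disk is always determined by at most three of the input points on its boundary.
The farthest pair is P_1–P_4 with squared distance 145. The circle on this segment as diameter has centre (3.5, -4) and r² = 145/4 = 36.25.
Check P_2: distance² to centre = 10.25 ≤ 36.25, so it lies inside.
All remaining points lie in this disk, and no smaller disk contains both endpoints, so this is the minimum enclosing circle.
r = √(36.25) ≈ 6.021.

6.021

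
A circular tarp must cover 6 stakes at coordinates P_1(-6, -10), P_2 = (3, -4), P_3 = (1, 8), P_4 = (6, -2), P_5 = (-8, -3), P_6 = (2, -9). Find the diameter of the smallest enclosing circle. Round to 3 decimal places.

A smallest enclosing disk is always determined by at most three of the input points on its boundary.
The farthest pair is P_1–P_3 with squared distance 373. The circle on this segment as diameter has centre (-2.5, -1) and r² = 373/4 = 93.25.
Check P_2: distance² to centre = 39.25 ≤ 93.25, so it lies inside.
All remaining points lie in this disk, and no smaller disk contains both endpoints, so this is the minimum enclosing circle.
Diameter = 2r = 2√(93.25) ≈ 19.313.

19.313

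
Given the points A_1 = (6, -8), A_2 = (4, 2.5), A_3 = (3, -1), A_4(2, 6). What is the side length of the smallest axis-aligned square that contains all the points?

14

The bounding box has width 4 and height 14.
An axis-aligned square enclosing the set must have side ≥ max(width, height).
So the minimum side is max(4, 14) = 14.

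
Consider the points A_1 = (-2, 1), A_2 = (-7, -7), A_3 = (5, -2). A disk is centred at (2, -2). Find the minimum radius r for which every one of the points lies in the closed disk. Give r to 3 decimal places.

The required radius is the distance from (2, -2) to the farthest point.
Squared distances: 25, 106, 9.
Maximum is 106, attained at A_2.
r = √106 ≈ 10.296.

10.296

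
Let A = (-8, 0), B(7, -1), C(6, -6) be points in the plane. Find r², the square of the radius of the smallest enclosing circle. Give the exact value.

42601/722

Side lengths²: AB² = 226, AC² = 232, BC² = 26.
Since AC² = 232 < 226 + 26 = 252, the triangle is acute, so the smallest enclosing circle is the circumcircle.
Circumcentre = (-23/38, -79/38), r² = 42601/722.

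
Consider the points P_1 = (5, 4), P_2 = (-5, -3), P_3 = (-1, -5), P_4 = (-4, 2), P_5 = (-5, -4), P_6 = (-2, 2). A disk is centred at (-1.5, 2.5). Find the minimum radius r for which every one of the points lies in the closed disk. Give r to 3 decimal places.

The required radius is the distance from (-1.5, 2.5) to the farthest point.
Squared distances: 44.5, 42.5, 56.5, 6.5, 54.5, 0.5.
Maximum is 56.5, attained at P_3.
r = √(56.5) ≈ 7.517.

7.517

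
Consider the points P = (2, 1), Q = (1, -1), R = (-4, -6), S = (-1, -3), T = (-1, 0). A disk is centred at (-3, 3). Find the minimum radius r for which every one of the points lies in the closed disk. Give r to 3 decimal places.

The required radius is the distance from (-3, 3) to the farthest point.
Squared distances: 29, 32, 82, 40, 13.
Maximum is 82, attained at R.
r = √82 ≈ 9.055.

9.055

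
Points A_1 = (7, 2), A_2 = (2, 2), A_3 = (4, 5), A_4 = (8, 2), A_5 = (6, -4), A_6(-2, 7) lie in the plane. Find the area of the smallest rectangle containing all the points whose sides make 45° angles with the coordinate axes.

76

In coordinates u = x + y, v = x − y the rectangle is axis-aligned; the map (x,y)→(u,v) scales areas by 2.
u-values: 9, 4, 9, 10, 2, 5; range = 10 − 2 = 8.
v-values: 5, 0, -1, 6, 10, -9; range = 10 − (-9) = 19.
Area = (8 × 19) / 2 = 76.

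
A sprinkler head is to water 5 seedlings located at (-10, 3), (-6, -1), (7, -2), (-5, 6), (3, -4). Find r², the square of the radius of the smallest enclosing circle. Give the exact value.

The farthest pair is (-10, 3)–(7, -2) with squared distance 314. The circle on this segment as diameter has centre (-1.5, 0.5) and r² = 314/4 = 78.5.
Check (-6, -1): distance² to centre = 22.5 ≤ 78.5, so it lies inside.
All remaining points lie in this disk, and no smaller disk contains both endpoints, so this is the minimum enclosing circle.

78.5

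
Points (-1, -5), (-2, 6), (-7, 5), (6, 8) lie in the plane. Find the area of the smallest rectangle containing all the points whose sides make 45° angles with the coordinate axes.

In coordinates u = x + y, v = x − y the rectangle is axis-aligned; the map (x,y)→(u,v) scales areas by 2.
u-values: -6, 4, -2, 14; range = 14 − (-6) = 20.
v-values: 4, -8, -12, -2; range = 4 − (-12) = 16.
Area = (20 × 16) / 2 = 160.

160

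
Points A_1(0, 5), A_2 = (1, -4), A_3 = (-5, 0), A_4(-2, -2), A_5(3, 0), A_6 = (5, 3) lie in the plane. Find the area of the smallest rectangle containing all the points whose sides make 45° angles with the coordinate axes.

65

In coordinates u = x + y, v = x − y the rectangle is axis-aligned; the map (x,y)→(u,v) scales areas by 2.
u-values: 5, -3, -5, -4, 3, 8; range = 8 − (-5) = 13.
v-values: -5, 5, -5, 0, 3, 2; range = 5 − (-5) = 10.
Area = (13 × 10) / 2 = 65.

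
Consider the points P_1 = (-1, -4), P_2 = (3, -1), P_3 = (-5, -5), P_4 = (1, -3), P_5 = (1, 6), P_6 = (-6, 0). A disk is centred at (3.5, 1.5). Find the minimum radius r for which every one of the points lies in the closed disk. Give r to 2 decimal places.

10.70

The required radius is the distance from (3.5, 1.5) to the farthest point.
Squared distances: 50.5, 6.5, 114.5, 26.5, 26.5, 92.5.
Maximum is 114.5, attained at P_3.
r = √(114.5) ≈ 10.70.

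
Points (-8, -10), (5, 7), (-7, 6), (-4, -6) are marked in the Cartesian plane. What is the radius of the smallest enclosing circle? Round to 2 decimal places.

10.70

A smallest enclosing disk is always determined by at most three of the input points on its boundary.
The farthest pair is (-8, -10)–(5, 7) with squared distance 458. The circle on this segment as diameter has centre (-1.5, -1.5) and r² = 458/4 = 114.5.
Check (-7, 6): distance² to centre = 86.5 ≤ 114.5, so it lies inside.
All remaining points lie in this disk, and no smaller disk contains both endpoints, so this is the minimum enclosing circle.
r = √(114.5) ≈ 10.70.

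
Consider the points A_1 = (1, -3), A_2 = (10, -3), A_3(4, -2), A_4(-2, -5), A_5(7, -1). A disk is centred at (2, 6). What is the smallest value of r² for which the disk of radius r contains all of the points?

The required radius is the distance from (2, 6) to the farthest point.
Squared distances: 82, 145, 68, 137, 74.
Maximum is 145, attained at A_2.

145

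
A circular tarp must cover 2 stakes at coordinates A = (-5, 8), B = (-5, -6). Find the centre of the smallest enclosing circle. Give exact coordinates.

(-5, 1)

The smallest circle enclosing two points has them as diameter endpoints.
Centre = midpoint = (-5, 1); r² = |AB|²/4 = 196/4 = 49.
Centre = (-5, 1).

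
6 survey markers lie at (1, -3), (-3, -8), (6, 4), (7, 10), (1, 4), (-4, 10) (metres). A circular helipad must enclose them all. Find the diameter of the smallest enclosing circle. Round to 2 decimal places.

20.62

The minimum enclosing circle of a finite set is fixed by two of the points (as a diameter) or three (as a circumcircle).
The minimum enclosing circle is determined by three boundary points: (-3, -8), (7, 10), (-4, 10).
Their circumcentre is (1.5, 23/18) with r² = 17225/162.
The farthest remaining point (6, 4) is at distance² 4481/162 ≤ 17225/162.
Diameter = 2r = 2√(17225/162) ≈ 20.62.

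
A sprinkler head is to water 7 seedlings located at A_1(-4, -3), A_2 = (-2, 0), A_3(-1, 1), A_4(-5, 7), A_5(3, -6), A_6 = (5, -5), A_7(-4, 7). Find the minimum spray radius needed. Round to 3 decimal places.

The minimum enclosing circle of a finite set is fixed by two of the points (as a diameter) or three (as a circumcircle).
The farthest pair is A_4–A_6 with squared distance 244. The circle on this segment as diameter has centre (0, 1) and r² = 244/4 = 61.
Check A_1: distance² to centre = 32 ≤ 61, so it lies inside.
All remaining points lie in this disk, and no smaller disk contains both endpoints, so this is the minimum enclosing circle.
r = √61 ≈ 7.810.

7.810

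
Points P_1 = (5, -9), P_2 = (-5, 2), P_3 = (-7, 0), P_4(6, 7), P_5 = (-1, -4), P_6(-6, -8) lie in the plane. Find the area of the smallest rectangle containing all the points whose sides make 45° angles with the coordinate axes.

283.5

In coordinates u = x + y, v = x − y the rectangle is axis-aligned; the map (x,y)→(u,v) scales areas by 2.
u-values: -4, -3, -7, 13, -5, -14; range = 13 − (-14) = 27.
v-values: 14, -7, -7, -1, 3, 2; range = 14 − (-7) = 21.
Area = (27 × 21) / 2 = 283.5.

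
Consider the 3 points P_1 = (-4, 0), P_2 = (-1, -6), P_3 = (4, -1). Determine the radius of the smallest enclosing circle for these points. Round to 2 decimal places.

Side lengths²: P_1P_2² = 45, P_1P_3² = 65, P_2P_3² = 50.
Since P_1P_3² = 65 < 50 + 45 = 95, the triangle is acute, so the smallest enclosing circle is the circumcircle.
Circumcentre = (-1/6, -11/6), r² = 325/18.
r = √(325/18) ≈ 4.25.

4.25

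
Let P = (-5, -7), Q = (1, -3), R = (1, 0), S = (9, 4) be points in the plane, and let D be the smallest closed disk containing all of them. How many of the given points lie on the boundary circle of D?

2

The minimum enclosing circle of a finite set is fixed by two of the points (as a diameter) or three (as a circumcircle).
The farthest pair is P–S with squared distance 317. The circle on this segment as diameter has centre (2, -1.5) and r² = 317/4 = 79.25.
Check Q: distance² to centre = 3.25 ≤ 79.25, so it lies inside.
All remaining points lie in this disk, and no smaller disk contains both endpoints, so this is the minimum enclosing circle.
The points at distance exactly r from the centre are P, S — 2 points.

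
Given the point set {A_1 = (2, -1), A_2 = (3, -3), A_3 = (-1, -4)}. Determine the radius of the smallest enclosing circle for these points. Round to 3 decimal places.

Side lengths²: A_1A_2² = 5, A_1A_3² = 18, A_2A_3² = 17.
Since A_1A_3² = 18 < 17 + 5 = 22, the triangle is acute, so the smallest enclosing circle is the circumcircle.
Circumcentre = (5/6, -17/6), r² = 85/18.
r = √(85/18) ≈ 2.173.

2.173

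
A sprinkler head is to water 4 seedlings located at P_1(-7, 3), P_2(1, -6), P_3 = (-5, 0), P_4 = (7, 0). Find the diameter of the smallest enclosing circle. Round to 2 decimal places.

The minimum enclosing circle is determined by three boundary points: P_1, P_2, P_4.
Their circumcentre is (-3/34, 37/34) with r² = 29725/578.
The farthest remaining point P_3 is at distance² 14629/578 ≤ 29725/578.
Diameter = 2r = 2√(29725/578) ≈ 14.34.

14.34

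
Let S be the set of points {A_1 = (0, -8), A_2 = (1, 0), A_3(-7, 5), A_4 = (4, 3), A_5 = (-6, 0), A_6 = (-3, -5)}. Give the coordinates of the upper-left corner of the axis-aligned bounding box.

(-7, 5)

x-range [-7, 4], y-range [-8, 5].
The upper-left corner is (-7, 5).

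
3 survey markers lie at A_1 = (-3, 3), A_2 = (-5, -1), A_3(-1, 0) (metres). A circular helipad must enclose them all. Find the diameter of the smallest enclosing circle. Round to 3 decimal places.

Side lengths²: A_1A_2² = 20, A_1A_3² = 13, A_2A_3² = 17.
Since A_1A_2² = 20 < 17 + 13 = 30, the triangle is acute, so the smallest enclosing circle is the circumcircle.
Circumcentre = (-23/7, 9/14), r² = 1105/196.
Diameter = 2r = 2√(1105/196) ≈ 4.749.

4.749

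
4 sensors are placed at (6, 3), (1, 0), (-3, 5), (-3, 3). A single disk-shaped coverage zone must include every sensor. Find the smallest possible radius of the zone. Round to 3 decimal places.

A smallest enclosing disk is always determined by at most three of the input points on its boundary.
The farthest pair is (6, 3)–(-3, 5) with squared distance 85. The circle on this segment as diameter has centre (1.5, 4) and r² = 85/4 = 21.25.
Check (1, 0): distance² to centre = 16.25 ≤ 21.25, so it lies inside.
All remaining points lie in this disk, and no smaller disk contains both endpoints, so this is the minimum enclosing circle.
r = √(21.25) ≈ 4.610.

4.610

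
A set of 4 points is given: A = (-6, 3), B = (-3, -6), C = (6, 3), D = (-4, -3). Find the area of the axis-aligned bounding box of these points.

x ranges over [-6, 6], width 12.
y ranges over [-6, 3], height 9.
Area = 12 × 9 = 108.

108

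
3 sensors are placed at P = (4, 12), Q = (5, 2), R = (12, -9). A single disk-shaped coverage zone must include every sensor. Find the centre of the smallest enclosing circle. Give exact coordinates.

(8, 1.5)

Side lengths²: PQ² = 101, PR² = 505, QR² = 170.
Since PR² = 505 ≥ 170 + 101 = 271, the angle opposite PR is not acute, so the smallest enclosing circle has PR as diameter.
Centre = midpoint of PR = (8, 1.5), r² = 505/4 = 126.25.
Centre = (8, 1.5).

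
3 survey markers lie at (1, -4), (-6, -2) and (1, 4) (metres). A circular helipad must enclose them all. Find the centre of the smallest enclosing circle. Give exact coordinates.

Call the three points A, B, C in the order given.
Side lengths²: AB² = 53, AC² = 64, BC² = 85.
Since BC² = 85 < 64 + 53 = 117, the triangle is acute, so the smallest enclosing circle is the circumcircle.
Circumcentre = (-23/14, 0), r² = 4505/196.
Centre = (-23/14, 0).

(-23/14, 0)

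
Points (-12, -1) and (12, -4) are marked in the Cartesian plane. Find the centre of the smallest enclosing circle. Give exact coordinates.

The smallest circle enclosing two points has them as diameter endpoints.
Centre = midpoint = (0, -2.5); r² = |(-12, -1)−(12, -4)|²/4 = 585/4 = 146.25.
Centre = (0, -2.5).

(0, -2.5)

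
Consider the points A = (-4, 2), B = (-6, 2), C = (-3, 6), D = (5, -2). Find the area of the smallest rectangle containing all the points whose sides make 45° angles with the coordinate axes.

56

In coordinates u = x + y, v = x − y the rectangle is axis-aligned; the map (x,y)→(u,v) scales areas by 2.
u-values: -2, -4, 3, 3; range = 3 − (-4) = 7.
v-values: -6, -8, -9, 7; range = 7 − (-9) = 16.
Area = (7 × 16) / 2 = 56.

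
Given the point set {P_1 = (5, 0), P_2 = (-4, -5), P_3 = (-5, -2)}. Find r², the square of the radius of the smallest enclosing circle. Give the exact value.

Side lengths²: P_1P_2² = 106, P_1P_3² = 104, P_2P_3² = 10.
Since P_1P_2² = 106 < 104 + 10 = 114, the triangle is acute, so the smallest enclosing circle is the circumcircle.
Circumcentre = (0.1875, -1.9375), r² = 26.9140625.

26.9140625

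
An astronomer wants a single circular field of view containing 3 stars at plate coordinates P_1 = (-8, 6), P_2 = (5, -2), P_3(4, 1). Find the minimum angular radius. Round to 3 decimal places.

7.632

Side lengths²: P_1P_2² = 233, P_1P_3² = 169, P_2P_3² = 10.
Since P_1P_2² = 233 ≥ 169 + 10 = 179, the angle opposite P_1P_2 is not acute, so the smallest enclosing circle has P_1P_2 as diameter.
Centre = midpoint of P_1P_2 = (-1.5, 2), r² = 233/4 = 58.25.
r = √(58.25) ≈ 7.632.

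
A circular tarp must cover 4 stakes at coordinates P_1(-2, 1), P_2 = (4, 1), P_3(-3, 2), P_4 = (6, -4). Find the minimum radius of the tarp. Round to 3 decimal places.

The minimum enclosing circle of a finite set is fixed by two of the points (as a diameter) or three (as a circumcircle).
The farthest pair is P_3–P_4 with squared distance 117. The circle on this segment as diameter has centre (1.5, -1) and r² = 117/4 = 29.25.
Check P_1: distance² to centre = 16.25 ≤ 29.25, so it lies inside.
All remaining points lie in this disk, and no smaller disk contains both endpoints, so this is the minimum enclosing circle.
r = √(29.25) ≈ 5.408.

5.408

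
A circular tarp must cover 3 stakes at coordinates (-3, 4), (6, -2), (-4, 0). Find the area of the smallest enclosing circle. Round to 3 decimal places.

92.100

Call the three points A, B, C in the order given.
Side lengths²: AB² = 117, AC² = 17, BC² = 104.
Since AB² = 117 < 104 + 17 = 121, the triangle is acute, so the smallest enclosing circle is the circumcircle.
Circumcentre = (19/14, 11/14), r² = 2873/98.
Area = π·r² = π·2873/98 ≈ 92.100.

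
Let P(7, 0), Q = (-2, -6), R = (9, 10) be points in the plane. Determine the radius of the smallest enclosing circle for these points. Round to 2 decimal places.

9.71

Side lengths²: PQ² = 117, PR² = 104, QR² = 377.
Since QR² = 377 ≥ 117 + 104 = 221, the angle opposite QR is not acute, so the smallest enclosing circle has QR as diameter.
Centre = midpoint of QR = (3.5, 2), r² = 377/4 = 94.25.
r = √(94.25) ≈ 9.71.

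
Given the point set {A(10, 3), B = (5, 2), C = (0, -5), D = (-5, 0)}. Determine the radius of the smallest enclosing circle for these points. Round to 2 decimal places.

By Welzl's lemma the MEC is supported by two points (diametrically opposite) or three points (on a circumcircle).
The farthest pair is A–D with squared distance 234. The circle on this segment as diameter has centre (2.5, 1.5) and r² = 234/4 = 58.5.
Check B: distance² to centre = 6.5 ≤ 58.5, so it lies inside.
All remaining points lie in this disk, and no smaller disk contains both endpoints, so this is the minimum enclosing circle.
r = √(58.5) ≈ 7.65.

7.65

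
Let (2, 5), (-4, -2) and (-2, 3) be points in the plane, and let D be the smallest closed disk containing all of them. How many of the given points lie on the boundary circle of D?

Call the three points A, B, C in the order given.
Side lengths²: AB² = 85, AC² = 20, BC² = 29.
Since AB² = 85 ≥ 29 + 20 = 49, the angle opposite AB is not acute, so the smallest enclosing circle has AB as diameter.
Centre = midpoint of AB = (-1, 1.5), r² = 85/4 = 21.25.
The points at distance exactly r from the centre are (2, 5), (-4, -2) — 2 points.

2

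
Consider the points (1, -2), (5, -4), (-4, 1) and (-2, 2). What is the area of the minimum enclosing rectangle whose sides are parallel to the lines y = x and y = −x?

28

In coordinates u = x + y, v = x − y the rectangle is axis-aligned; the map (x,y)→(u,v) scales areas by 2.
u-values: -1, 1, -3, 0; range = 1 − (-3) = 4.
v-values: 3, 9, -5, -4; range = 9 − (-5) = 14.
Area = (4 × 14) / 2 = 28.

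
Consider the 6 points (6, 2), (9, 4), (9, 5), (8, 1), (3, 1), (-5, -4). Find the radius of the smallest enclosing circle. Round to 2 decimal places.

By Welzl's lemma the MEC is supported by two points (diametrically opposite) or three points (on a circumcircle).
The farthest pair is (9, 5)–(-5, -4) with squared distance 277. The circle on this segment as diameter has centre (2, 0.5) and r² = 277/4 = 69.25.
Check (6, 2): distance² to centre = 18.25 ≤ 69.25, so it lies inside.
All remaining points lie in this disk, and no smaller disk contains both endpoints, so this is the minimum enclosing circle.
r = √(69.25) ≈ 8.32.

8.32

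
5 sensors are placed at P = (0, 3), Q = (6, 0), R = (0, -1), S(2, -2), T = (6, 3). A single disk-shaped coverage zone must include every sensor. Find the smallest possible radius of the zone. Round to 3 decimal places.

The minimum enclosing circle of a finite set is fixed by two of the points (as a diameter) or three (as a circumcircle).
The farthest pair is R–T with squared distance 52. The circle on this segment as diameter has centre (3, 1) and r² = 52/4 = 13.
Check P: distance² to centre = 13 ≤ 13, so it lies inside.
All remaining points lie in this disk, and no smaller disk contains both endpoints, so this is the minimum enclosing circle.
r = √13 ≈ 3.606.

3.606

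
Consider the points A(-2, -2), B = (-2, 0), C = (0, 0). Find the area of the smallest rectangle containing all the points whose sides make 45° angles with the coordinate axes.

4

In coordinates u = x + y, v = x − y the rectangle is axis-aligned; the map (x,y)→(u,v) scales areas by 2.
u-values: -4, -2, 0; range = 0 − (-4) = 4.
v-values: 0, -2, 0; range = 0 − (-2) = 2.
Area = (4 × 2) / 2 = 4.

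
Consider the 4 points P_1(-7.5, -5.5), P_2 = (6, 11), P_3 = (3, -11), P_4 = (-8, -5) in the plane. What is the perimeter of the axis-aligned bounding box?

72

Width = max x − min x = 6 − (-8) = 14.
Height = max y − min y = 11 − (-11) = 22.
Perimeter = 2(14 + 22) = 72.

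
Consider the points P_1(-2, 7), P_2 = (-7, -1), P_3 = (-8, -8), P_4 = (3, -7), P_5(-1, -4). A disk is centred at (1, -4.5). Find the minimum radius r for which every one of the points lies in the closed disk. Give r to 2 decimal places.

11.88

The required radius is the distance from (1, -4.5) to the farthest point.
Squared distances: 141.25, 76.25, 93.25, 10.25, 4.25.
Maximum is 141.25, attained at P_1.
r = √(141.25) ≈ 11.88.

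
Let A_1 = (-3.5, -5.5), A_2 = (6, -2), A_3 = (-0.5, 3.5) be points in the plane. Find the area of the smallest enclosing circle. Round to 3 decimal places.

Side lengths²: A_1A_2² = 102.5, A_1A_3² = 90, A_2A_3² = 72.5.
Since A_1A_2² = 102.5 < 90 + 72.5 = 162.5, the triangle is acute, so the smallest enclosing circle is the circumcircle.
Circumcentre = (0.55, -1.85), r² = 29.725.
Area = π·r² = π·29.725 ≈ 93.384.

93.384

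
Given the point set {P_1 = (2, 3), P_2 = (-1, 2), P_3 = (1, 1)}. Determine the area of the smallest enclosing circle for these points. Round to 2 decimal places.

Side lengths²: P_1P_2² = 10, P_1P_3² = 5, P_2P_3² = 5.
Since P_1P_2² = 10 ≥ 5 + 5 = 10, the angle opposite P_1P_2 is not acute, so the smallest enclosing circle has P_1P_2 as diameter.
Centre = midpoint of P_1P_2 = (0.5, 2.5), r² = 10/4 = 2.5.
Area = π·r² = π·2.5 ≈ 7.85.

7.85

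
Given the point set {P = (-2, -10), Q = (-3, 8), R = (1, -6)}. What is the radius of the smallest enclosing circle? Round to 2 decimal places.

Side lengths²: PQ² = 325, PR² = 25, QR² = 212.
Since PQ² = 325 ≥ 212 + 25 = 237, the angle opposite PQ is not acute, so the smallest enclosing circle has PQ as diameter.
Centre = midpoint of PQ = (-2.5, -1), r² = 325/4 = 81.25.
r = √(81.25) ≈ 9.01.

9.01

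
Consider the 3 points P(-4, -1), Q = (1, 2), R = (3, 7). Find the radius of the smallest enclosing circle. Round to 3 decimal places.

Side lengths²: PQ² = 34, PR² = 113, QR² = 29.
Since PR² = 113 ≥ 34 + 29 = 63, the angle opposite PR is not acute, so the smallest enclosing circle has PR as diameter.
Centre = midpoint of PR = (-0.5, 3), r² = 113/4 = 28.25.
r = √(28.25) ≈ 5.315.

5.315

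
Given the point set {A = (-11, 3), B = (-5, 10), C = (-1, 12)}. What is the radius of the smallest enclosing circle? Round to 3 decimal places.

6.727

Side lengths²: AB² = 85, AC² = 181, BC² = 20.
Since AC² = 181 ≥ 85 + 20 = 105, the angle opposite AC is not acute, so the smallest enclosing circle has AC as diameter.
Centre = midpoint of AC = (-6, 7.5), r² = 181/4 = 45.25.
r = √(45.25) ≈ 6.727.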